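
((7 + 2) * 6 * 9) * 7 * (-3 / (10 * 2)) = -5103 / 10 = -510.30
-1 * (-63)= 63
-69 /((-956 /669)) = 46161 /956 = 48.29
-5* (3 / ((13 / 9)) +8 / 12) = -535 / 39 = -13.72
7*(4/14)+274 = 276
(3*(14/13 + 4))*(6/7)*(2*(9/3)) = 7128/91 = 78.33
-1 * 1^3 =-1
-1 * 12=-12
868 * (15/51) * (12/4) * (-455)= -5924100/17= -348476.47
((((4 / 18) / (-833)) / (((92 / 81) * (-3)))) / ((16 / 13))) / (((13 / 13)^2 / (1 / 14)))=39 / 8583232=0.00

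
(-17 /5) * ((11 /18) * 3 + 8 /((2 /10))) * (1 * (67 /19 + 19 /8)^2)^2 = -920812402724409 /5337948160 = -172503.06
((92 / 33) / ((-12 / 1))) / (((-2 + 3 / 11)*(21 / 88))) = 2024 / 3591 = 0.56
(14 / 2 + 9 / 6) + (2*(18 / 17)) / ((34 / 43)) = 6461 / 578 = 11.18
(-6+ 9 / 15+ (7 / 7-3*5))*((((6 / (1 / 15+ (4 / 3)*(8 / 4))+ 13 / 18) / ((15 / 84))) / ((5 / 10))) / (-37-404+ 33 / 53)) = 77480011 / 53827875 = 1.44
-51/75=-17/25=-0.68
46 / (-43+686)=46 / 643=0.07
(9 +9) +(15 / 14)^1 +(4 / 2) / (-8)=527 / 28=18.82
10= 10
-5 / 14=-0.36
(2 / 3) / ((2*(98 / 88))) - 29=-4219 / 147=-28.70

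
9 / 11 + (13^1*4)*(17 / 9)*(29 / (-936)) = -3965 / 1782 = -2.23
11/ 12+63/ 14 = 65/ 12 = 5.42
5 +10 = 15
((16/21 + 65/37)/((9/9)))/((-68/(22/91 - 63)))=11176427/4808076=2.32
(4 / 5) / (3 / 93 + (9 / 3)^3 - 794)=-31 / 29720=-0.00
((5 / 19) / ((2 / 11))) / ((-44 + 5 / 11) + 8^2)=121 / 1710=0.07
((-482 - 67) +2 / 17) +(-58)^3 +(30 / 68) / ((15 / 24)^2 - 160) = -2265166067 / 11577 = -195660.89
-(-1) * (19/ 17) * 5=95/ 17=5.59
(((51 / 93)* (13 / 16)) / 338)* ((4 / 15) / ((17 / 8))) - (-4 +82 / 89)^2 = -453826499 / 47882445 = -9.48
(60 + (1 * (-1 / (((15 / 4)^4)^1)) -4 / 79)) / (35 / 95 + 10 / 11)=50105613184 / 1067833125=46.92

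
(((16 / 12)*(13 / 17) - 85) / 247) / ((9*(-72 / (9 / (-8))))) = -4283 / 7255872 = -0.00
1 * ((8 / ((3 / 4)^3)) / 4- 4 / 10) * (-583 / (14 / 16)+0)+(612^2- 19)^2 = 132554179232521 / 945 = 140268972732.83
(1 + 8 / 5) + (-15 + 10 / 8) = -223 / 20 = -11.15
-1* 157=-157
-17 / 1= -17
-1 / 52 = -0.02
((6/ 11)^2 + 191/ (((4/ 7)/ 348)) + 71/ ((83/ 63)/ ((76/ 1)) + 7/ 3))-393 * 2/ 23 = 3643306046529/ 31322665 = 116315.33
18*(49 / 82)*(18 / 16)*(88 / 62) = 43659 / 2542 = 17.18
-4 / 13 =-0.31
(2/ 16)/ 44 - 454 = -159807/ 352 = -454.00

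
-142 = -142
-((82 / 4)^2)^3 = -4750104241 / 64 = -74220378.77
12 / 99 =4 / 33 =0.12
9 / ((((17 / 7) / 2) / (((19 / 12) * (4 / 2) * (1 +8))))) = 211.24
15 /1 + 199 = 214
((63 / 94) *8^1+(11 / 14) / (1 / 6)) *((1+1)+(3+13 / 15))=19448 / 329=59.11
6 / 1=6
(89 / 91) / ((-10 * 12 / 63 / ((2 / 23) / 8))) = -267 / 47840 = -0.01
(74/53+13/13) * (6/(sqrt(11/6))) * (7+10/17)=98298 * sqrt(66)/9911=80.57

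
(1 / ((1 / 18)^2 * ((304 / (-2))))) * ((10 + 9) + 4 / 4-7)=-1053 / 38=-27.71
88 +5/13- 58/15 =16481/195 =84.52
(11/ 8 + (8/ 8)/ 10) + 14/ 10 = 23/ 8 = 2.88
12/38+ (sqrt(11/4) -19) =-355/19+ sqrt(11)/2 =-17.03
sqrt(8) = 2 * sqrt(2) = 2.83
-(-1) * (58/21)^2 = 3364/441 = 7.63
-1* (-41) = 41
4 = 4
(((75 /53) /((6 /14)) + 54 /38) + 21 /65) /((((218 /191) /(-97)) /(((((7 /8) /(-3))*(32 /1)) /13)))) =307.89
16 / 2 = 8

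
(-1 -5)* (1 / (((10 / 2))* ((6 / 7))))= -7 / 5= -1.40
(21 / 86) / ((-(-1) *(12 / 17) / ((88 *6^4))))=1696464 / 43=39452.65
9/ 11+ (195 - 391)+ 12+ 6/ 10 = -10042/ 55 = -182.58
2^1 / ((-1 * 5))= -0.40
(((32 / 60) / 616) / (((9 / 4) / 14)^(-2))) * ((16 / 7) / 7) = 27 / 3697540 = 0.00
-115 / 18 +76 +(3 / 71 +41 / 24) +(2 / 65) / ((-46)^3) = 288504693577 / 4042850760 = 71.36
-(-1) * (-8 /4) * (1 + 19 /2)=-21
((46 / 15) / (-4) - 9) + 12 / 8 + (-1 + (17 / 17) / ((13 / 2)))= -1777 / 195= -9.11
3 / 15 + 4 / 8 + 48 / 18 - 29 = -769 / 30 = -25.63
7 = 7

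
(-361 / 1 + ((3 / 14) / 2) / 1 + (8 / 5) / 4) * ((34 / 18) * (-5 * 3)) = 285991 / 28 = 10213.96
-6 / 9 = -2 / 3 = -0.67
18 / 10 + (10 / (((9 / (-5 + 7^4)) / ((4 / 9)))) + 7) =482764 / 405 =1192.01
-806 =-806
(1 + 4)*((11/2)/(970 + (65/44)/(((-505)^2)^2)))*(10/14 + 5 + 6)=1290609123402500/3886135675345091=0.33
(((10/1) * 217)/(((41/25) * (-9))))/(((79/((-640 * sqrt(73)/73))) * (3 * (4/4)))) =46.47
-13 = -13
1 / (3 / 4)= 4 / 3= 1.33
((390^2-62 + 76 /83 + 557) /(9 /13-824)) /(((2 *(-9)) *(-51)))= -164650993 /815504382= -0.20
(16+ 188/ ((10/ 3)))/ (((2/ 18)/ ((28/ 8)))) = 11403/ 5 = 2280.60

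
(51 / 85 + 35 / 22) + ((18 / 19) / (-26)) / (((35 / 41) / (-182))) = 4163 / 418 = 9.96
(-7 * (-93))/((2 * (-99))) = -217/66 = -3.29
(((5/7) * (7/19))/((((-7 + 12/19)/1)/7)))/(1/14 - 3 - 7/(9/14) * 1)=4410/210661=0.02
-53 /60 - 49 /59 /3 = -1369 /1180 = -1.16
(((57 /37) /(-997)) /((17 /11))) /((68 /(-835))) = 523545 /42643684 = 0.01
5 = 5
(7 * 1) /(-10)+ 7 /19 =-63 /190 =-0.33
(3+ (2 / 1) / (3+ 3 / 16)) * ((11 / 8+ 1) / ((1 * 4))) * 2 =3515 / 816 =4.31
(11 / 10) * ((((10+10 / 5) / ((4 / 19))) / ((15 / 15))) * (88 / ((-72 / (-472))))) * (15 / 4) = 135641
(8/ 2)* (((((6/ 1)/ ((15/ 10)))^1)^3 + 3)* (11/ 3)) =2948/ 3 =982.67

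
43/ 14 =3.07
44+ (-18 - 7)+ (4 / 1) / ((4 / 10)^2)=44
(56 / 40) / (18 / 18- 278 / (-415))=83 / 99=0.84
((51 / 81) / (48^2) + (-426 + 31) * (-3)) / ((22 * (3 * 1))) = 73716497 / 4105728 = 17.95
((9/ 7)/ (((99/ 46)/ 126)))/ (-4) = -207/ 11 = -18.82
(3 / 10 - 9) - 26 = -347 / 10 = -34.70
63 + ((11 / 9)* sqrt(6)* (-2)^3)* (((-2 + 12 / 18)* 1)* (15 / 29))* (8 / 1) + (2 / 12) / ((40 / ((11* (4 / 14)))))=52931 / 840 + 14080* sqrt(6) / 261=195.15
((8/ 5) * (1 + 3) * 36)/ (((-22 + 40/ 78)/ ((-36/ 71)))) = 808704/ 148745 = 5.44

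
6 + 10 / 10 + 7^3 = 350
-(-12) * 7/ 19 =84/ 19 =4.42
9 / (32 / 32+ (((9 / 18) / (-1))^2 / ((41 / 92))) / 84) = 8.94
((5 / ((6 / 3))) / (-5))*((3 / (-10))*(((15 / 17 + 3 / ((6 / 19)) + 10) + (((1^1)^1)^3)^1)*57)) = 124317 / 680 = 182.82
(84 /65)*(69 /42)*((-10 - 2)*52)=-1324.80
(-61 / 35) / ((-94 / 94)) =1.74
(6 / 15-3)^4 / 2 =28561 / 1250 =22.85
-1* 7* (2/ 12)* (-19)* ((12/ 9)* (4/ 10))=532/ 45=11.82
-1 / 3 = -0.33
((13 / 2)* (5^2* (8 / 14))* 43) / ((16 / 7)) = 13975 / 8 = 1746.88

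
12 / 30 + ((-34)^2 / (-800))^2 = 99521 / 40000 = 2.49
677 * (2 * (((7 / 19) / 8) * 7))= 33173 / 76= 436.49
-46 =-46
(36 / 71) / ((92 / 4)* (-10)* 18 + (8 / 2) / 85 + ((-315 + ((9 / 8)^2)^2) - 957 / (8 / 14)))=-12533760 / 151482738061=-0.00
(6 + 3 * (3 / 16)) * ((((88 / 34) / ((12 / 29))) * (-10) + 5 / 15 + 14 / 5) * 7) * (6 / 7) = -318171 / 136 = -2339.49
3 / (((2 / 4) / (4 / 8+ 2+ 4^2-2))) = 99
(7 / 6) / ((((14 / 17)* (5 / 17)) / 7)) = 2023 / 60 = 33.72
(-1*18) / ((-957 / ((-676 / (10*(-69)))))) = 676 / 36685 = 0.02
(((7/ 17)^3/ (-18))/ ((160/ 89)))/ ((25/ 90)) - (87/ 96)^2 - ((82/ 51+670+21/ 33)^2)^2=-517844876133369225050350273/ 2535662280729600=-204224702977.55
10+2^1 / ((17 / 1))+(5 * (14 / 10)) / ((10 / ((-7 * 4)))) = -806 / 85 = -9.48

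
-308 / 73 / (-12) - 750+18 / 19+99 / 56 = -174047381 / 233016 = -746.93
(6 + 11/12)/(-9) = -83/108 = -0.77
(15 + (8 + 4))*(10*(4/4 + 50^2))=675270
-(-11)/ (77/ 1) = 1/ 7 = 0.14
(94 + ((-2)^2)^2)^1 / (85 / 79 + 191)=4345 / 7587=0.57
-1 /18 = -0.06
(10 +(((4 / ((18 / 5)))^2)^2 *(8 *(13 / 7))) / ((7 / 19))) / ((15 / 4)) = 18379912 / 964467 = 19.06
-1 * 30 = -30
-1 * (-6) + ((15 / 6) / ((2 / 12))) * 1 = 21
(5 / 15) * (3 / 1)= 1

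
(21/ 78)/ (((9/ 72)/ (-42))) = -1176/ 13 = -90.46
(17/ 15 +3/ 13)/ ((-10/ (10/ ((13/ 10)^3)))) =-53200/ 85683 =-0.62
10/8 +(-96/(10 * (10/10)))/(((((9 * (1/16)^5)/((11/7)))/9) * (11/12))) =-2415918929/140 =-17256563.78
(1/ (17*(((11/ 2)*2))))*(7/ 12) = 7/ 2244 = 0.00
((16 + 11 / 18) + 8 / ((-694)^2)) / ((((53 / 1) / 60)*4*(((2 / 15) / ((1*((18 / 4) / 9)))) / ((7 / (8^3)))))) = 6300407225 / 26139348992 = 0.24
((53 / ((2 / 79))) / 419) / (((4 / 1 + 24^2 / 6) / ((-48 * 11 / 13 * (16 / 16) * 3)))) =-829026 / 136175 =-6.09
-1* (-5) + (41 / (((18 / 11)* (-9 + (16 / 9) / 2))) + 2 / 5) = 1687 / 730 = 2.31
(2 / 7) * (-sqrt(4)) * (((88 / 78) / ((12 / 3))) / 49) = -44 / 13377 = -0.00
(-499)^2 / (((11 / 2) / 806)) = 401389612 / 11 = 36489964.73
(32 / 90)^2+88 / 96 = 8449 / 8100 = 1.04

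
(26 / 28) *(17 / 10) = 221 / 140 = 1.58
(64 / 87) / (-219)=-64 / 19053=-0.00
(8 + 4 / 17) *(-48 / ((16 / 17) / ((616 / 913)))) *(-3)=70560 / 83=850.12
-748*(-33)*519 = 12810996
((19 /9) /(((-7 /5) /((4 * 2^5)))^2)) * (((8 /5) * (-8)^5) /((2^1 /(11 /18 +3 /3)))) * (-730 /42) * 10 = 129542998076.62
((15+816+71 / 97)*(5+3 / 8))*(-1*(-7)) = 12142039 / 388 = 31293.91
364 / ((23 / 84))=30576 / 23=1329.39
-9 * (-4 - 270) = 2466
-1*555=-555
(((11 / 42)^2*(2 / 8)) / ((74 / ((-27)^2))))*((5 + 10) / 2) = 147015 / 116032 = 1.27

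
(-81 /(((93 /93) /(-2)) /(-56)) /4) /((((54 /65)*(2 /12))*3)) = -5460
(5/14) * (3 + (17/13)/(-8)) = 1475/1456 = 1.01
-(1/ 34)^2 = -1/ 1156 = -0.00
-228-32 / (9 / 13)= -2468 / 9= -274.22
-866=-866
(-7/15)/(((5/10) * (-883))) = 14/13245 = 0.00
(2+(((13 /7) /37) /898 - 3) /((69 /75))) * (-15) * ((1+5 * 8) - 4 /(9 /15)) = 3473444795 /5349386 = 649.32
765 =765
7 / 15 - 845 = -12668 / 15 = -844.53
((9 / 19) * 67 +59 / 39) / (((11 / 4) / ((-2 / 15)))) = -197104 / 122265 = -1.61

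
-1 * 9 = -9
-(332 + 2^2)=-336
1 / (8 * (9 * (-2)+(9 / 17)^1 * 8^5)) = 17 / 2356848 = 0.00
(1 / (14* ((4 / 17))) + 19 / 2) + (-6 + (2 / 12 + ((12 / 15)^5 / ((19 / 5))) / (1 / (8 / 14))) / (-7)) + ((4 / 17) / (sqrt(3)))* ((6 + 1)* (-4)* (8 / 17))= 52686071 / 13965000 - 896* sqrt(3) / 867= 1.98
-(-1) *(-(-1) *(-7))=-7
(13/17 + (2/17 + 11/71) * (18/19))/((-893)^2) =23459/18287897917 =0.00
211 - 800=-589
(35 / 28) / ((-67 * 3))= -5 / 804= -0.01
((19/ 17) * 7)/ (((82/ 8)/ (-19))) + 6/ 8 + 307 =817575/ 2788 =293.25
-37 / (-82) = 37 / 82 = 0.45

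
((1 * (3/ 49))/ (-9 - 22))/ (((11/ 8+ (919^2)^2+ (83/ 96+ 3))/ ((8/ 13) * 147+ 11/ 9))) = -343264/ 1352179678463525093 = -0.00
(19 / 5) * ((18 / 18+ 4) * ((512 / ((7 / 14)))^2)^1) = 19922944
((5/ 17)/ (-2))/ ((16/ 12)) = -15/ 136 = -0.11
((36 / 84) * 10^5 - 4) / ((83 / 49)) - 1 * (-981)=2181227 / 83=26279.84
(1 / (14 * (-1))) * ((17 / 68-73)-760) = 3331 / 56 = 59.48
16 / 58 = 8 / 29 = 0.28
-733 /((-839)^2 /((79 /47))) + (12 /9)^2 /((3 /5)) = 2645179471 /893275749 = 2.96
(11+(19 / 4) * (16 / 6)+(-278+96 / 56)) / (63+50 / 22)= -58355 / 15078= -3.87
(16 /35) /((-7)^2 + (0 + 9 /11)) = 44 /4795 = 0.01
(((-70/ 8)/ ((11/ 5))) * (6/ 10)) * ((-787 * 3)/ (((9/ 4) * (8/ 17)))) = 468265/ 88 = 5321.19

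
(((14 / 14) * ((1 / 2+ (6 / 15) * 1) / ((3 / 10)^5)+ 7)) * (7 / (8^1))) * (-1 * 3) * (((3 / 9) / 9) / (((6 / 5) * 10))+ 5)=-115614583 / 23328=-4956.04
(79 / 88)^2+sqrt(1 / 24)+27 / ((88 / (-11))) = -19895 / 7744+sqrt(6) / 12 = -2.36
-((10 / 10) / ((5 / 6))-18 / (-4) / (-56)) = -627 / 560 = -1.12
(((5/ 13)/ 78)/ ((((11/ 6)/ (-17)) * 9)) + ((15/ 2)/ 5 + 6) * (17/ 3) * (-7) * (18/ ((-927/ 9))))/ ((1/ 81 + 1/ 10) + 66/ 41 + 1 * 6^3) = 330571417500/ 1384484213827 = 0.24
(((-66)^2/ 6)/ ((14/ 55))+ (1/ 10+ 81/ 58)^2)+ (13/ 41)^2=706202462963/ 247401175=2854.48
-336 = -336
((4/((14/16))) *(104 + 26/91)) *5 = 116800/49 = 2383.67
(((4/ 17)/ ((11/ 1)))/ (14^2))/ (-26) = -0.00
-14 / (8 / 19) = -133 / 4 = -33.25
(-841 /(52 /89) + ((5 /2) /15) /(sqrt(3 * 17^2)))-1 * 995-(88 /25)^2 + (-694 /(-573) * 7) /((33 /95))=-1488659978017 /614542500 + sqrt(3) /306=-2422.38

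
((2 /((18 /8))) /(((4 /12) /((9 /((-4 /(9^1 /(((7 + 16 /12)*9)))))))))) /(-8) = 9 /100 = 0.09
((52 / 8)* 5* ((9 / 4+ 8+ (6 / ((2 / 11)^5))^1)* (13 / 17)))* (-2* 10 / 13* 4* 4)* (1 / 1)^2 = -314156050 / 17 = -18479767.65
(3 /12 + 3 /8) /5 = 1 /8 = 0.12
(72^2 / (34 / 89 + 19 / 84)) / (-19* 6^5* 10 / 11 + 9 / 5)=-236839680 / 3732127583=-0.06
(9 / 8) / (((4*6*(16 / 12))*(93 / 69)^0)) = 9 / 256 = 0.04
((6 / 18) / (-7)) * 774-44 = -566 / 7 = -80.86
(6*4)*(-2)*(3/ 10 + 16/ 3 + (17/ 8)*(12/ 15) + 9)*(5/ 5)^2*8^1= -6272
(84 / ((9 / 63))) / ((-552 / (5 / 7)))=-35 / 46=-0.76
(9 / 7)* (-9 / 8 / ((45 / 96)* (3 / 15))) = -108 / 7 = -15.43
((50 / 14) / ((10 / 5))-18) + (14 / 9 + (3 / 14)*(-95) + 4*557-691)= 1501.98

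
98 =98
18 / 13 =1.38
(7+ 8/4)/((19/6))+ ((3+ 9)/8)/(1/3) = 279/38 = 7.34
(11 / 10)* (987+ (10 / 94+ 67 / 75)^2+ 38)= 140235526211 / 124256250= 1128.60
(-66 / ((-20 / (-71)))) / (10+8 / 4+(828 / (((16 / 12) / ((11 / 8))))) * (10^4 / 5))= -0.00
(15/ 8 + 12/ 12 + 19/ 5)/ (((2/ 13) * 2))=3471/ 160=21.69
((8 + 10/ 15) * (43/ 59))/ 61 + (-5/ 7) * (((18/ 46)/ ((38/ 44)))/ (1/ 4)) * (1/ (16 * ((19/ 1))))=124614041/ 1255064874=0.10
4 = 4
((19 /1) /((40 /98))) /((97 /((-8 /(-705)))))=1862 /341925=0.01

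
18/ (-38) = -9/ 19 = -0.47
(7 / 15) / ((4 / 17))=119 / 60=1.98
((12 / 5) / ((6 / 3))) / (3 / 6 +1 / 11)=132 / 65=2.03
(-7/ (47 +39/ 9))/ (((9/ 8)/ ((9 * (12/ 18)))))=-8/ 11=-0.73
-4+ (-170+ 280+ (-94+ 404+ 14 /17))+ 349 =13019 /17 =765.82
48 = 48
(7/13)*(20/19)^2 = 2800/4693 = 0.60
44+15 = 59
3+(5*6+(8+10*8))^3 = 1643035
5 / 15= 1 / 3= 0.33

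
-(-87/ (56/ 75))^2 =-42575625/ 3136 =-13576.41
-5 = -5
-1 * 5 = -5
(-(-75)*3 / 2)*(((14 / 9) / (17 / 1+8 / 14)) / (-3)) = -1225 / 369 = -3.32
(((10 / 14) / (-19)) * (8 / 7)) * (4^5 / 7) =-40960 / 6517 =-6.29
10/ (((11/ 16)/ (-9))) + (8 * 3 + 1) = -1165/ 11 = -105.91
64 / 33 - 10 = -266 / 33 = -8.06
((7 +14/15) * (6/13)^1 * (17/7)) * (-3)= -1734/65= -26.68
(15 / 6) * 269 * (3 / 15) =134.50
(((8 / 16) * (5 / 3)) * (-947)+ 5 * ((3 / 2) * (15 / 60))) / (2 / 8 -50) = 18895 / 1194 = 15.82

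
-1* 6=-6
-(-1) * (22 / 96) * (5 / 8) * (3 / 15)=11 / 384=0.03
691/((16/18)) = 6219/8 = 777.38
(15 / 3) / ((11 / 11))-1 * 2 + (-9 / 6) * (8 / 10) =1.80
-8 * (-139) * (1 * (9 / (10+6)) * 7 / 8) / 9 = 973 / 16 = 60.81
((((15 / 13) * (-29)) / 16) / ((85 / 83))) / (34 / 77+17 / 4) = -556017 / 1277380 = -0.44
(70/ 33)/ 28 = 5/ 66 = 0.08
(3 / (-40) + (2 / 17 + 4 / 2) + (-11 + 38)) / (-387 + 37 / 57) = -1125693 / 14974960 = -0.08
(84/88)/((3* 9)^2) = 0.00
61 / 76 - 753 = -57167 / 76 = -752.20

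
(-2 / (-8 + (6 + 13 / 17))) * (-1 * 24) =-272 / 7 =-38.86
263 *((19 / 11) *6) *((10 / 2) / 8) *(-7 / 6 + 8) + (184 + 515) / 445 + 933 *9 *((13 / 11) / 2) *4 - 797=1201928637 / 39160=30692.76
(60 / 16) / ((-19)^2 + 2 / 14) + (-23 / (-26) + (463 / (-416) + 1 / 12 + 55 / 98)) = 0.43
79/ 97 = 0.81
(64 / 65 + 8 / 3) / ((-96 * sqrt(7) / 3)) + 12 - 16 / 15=164 / 15 - 89 * sqrt(7) / 5460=10.89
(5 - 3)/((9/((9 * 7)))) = 14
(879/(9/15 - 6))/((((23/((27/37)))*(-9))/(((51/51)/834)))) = 1465/2129202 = 0.00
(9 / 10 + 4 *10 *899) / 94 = 359609 / 940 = 382.56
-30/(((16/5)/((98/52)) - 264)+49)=7350/52259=0.14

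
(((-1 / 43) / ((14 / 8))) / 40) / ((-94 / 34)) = 17 / 141470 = 0.00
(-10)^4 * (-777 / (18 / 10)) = -4316666.67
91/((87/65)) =5915/87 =67.99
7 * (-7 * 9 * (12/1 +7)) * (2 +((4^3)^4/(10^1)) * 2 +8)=-140576711814/5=-28115342362.80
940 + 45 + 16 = 1001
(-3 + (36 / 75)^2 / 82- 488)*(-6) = 75490818 / 25625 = 2945.98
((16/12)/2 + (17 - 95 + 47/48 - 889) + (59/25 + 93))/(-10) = 1043993/12000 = 87.00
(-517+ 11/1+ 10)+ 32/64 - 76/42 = -20887/42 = -497.31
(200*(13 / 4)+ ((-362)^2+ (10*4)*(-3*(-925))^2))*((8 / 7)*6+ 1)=16948618170 / 7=2421231167.14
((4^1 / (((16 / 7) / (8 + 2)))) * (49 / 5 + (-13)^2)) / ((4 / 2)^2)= 3129 / 4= 782.25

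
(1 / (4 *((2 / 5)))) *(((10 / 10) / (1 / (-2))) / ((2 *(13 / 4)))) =-5 / 26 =-0.19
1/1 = 1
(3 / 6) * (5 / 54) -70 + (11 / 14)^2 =-91732 / 1323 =-69.34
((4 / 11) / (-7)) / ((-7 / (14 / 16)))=1 / 154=0.01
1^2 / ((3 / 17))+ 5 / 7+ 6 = 260 / 21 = 12.38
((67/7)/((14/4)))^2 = 17956/2401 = 7.48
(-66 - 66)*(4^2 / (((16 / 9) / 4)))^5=-7981535232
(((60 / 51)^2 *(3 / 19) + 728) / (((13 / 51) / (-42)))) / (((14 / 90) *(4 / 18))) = -14575071960 / 4199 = -3471081.68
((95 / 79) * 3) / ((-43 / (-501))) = 142785 / 3397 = 42.03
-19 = -19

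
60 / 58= 30 / 29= 1.03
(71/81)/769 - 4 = -249085/62289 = -4.00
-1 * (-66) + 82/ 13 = 940/ 13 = 72.31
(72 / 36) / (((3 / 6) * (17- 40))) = -4 / 23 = -0.17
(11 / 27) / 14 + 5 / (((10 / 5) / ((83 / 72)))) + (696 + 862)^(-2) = 5342022079 / 1835087184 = 2.91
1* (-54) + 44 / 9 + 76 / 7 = -2410 / 63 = -38.25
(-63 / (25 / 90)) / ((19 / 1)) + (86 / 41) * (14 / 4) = -17899 / 3895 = -4.60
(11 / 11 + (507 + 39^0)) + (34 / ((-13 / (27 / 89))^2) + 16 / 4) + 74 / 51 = 35123397899 / 68271099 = 514.47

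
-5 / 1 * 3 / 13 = -15 / 13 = -1.15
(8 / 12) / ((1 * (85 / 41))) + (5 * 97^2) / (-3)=-3998743 / 255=-15681.35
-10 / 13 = -0.77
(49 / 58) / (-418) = -49 / 24244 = -0.00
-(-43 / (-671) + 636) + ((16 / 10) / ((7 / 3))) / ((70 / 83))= -522160459 / 821975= -635.25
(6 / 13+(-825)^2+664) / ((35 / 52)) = 35427052 / 35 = 1012201.49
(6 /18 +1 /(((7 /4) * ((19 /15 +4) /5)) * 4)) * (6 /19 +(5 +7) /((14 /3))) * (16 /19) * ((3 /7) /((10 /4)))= 9560064 /48910085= 0.20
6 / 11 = 0.55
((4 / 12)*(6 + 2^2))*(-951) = -3170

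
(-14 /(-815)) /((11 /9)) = 126 /8965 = 0.01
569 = 569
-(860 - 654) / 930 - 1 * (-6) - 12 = -2893 / 465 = -6.22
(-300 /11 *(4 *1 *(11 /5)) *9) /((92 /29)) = -15660 /23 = -680.87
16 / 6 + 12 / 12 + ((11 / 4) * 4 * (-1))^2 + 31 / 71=125.10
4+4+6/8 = 35/4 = 8.75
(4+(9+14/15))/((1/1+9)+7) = 209/255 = 0.82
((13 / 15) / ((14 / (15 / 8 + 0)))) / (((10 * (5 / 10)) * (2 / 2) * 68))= 13 / 38080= 0.00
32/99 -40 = -3928/99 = -39.68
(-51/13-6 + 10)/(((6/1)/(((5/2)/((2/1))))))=0.02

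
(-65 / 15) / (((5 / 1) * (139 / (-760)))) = 1976 / 417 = 4.74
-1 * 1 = -1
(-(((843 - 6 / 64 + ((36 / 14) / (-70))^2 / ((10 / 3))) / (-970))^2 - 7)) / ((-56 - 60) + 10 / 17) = -9213419545020183976127 / 170273386782172800000000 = -0.05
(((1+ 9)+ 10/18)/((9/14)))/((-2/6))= -1330/27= -49.26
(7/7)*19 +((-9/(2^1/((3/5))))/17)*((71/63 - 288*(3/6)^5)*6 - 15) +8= 43893/1190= 36.88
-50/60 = -5/6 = -0.83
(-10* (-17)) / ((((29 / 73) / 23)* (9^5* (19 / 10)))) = 2854300 / 32535999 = 0.09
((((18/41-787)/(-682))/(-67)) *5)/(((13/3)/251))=-4.99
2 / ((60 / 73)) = 73 / 30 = 2.43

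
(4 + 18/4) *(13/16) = 221/32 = 6.91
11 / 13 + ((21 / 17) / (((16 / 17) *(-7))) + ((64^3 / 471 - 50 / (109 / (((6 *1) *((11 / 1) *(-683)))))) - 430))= 222168677251 / 10678512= 20805.21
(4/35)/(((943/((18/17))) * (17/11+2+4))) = 0.00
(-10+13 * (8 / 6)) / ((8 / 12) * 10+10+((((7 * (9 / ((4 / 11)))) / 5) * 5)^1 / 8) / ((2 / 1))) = 1408 / 5279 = 0.27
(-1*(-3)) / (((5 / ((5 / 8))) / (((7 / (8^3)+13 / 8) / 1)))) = 0.61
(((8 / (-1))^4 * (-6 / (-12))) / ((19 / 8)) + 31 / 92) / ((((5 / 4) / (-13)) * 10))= -19602921 / 21850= -897.16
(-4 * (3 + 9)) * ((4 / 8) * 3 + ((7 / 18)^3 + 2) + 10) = -158150 / 243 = -650.82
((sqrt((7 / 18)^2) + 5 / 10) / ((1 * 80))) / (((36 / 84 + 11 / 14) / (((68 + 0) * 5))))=28 / 9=3.11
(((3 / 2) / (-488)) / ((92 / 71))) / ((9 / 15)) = -355 / 89792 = -0.00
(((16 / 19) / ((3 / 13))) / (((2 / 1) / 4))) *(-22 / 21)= -7.65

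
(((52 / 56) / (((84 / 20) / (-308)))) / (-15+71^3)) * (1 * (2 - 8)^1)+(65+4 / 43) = 159372257 / 2448334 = 65.09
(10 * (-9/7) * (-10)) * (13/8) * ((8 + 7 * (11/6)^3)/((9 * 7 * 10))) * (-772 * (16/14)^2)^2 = 54767592089600/3176523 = 17241364.88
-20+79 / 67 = -1261 / 67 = -18.82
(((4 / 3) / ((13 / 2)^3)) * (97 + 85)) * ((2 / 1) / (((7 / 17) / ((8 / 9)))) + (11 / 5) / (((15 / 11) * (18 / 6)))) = 163136 / 38025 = 4.29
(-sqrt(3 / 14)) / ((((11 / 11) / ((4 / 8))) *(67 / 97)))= -97 *sqrt(42) / 1876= -0.34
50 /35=10 /7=1.43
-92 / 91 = -1.01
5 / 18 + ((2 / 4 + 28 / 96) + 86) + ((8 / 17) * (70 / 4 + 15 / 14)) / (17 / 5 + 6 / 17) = 14373077 / 160776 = 89.40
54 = 54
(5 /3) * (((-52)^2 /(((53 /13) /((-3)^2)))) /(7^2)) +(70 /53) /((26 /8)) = 6868360 /33761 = 203.44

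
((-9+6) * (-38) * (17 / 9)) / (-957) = -646 / 2871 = -0.23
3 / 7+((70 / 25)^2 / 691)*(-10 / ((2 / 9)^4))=-2229693 / 48370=-46.10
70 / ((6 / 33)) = 385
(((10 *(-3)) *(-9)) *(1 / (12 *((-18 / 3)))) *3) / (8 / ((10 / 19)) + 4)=-75 / 128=-0.59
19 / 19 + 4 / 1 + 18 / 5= 43 / 5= 8.60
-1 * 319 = -319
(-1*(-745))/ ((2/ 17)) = 12665/ 2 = 6332.50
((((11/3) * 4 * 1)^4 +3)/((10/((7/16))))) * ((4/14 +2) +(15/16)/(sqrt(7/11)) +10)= 27252.54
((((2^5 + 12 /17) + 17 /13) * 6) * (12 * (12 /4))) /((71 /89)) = 144506808 /15691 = 9209.53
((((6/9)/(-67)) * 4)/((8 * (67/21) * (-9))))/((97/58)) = 406/3918897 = 0.00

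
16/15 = 1.07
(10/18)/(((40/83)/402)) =5561/12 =463.42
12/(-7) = -12/7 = -1.71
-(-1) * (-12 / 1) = -12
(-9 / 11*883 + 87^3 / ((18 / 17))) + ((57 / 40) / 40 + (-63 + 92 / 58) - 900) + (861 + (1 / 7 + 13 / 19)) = 42162085428739 / 67883200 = 621097.49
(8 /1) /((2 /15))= 60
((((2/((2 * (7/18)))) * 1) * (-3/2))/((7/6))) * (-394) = 63828/49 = 1302.61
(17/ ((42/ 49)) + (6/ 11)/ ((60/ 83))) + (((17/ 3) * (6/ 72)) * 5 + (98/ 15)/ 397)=18052219/ 786060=22.97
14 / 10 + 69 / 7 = 394 / 35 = 11.26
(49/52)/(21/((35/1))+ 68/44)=2695/6136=0.44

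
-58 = -58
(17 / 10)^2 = 289 / 100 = 2.89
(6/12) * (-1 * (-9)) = 9/2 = 4.50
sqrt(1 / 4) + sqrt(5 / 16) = 1 / 2 + sqrt(5) / 4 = 1.06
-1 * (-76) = 76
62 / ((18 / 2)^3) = 62 / 729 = 0.09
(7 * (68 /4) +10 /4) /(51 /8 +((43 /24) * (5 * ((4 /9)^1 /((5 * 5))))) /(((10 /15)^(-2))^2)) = 10628820 /560437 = 18.97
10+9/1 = 19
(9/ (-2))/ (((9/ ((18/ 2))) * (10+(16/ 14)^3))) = -343/ 876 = -0.39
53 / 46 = 1.15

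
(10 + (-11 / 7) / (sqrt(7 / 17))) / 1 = 7.55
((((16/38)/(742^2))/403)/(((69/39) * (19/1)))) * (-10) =-20/35427829913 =-0.00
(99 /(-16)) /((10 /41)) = -25.37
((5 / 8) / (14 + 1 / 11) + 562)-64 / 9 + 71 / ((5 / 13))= 8253191 / 11160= 739.53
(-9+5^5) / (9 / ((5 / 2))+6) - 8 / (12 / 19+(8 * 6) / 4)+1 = 6499 / 20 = 324.95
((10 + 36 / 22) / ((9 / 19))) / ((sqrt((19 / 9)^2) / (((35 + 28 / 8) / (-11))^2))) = 1568 / 11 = 142.55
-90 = -90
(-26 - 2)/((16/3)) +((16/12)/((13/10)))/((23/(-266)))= -61397/3588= -17.11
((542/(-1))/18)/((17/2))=-542/153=-3.54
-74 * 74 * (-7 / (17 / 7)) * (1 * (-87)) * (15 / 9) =-38906980 / 17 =-2288645.88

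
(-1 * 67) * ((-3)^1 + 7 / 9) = 1340 / 9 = 148.89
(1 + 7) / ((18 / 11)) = 44 / 9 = 4.89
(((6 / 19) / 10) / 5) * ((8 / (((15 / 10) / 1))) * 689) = 11024 / 475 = 23.21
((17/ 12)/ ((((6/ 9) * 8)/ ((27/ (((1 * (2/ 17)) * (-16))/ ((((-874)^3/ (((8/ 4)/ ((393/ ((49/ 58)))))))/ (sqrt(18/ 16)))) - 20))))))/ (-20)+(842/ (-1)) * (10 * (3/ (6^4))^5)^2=121219165920531609 * sqrt(2)/ 14872877902854052632217491965440+2947645479921734576587741812292063154202612823925909/ 164400270775591296649698321587102037946911261638787072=0.02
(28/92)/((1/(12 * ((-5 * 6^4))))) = -23666.09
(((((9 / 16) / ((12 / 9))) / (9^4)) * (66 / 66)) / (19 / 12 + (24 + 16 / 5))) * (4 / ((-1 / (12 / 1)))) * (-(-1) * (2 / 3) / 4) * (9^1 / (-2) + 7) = -25 / 559548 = -0.00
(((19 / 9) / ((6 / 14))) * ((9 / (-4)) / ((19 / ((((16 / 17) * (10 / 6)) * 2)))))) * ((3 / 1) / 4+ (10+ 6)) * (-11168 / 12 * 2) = 26188960 / 459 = 57056.56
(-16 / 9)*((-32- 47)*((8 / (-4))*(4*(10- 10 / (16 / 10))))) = -12640 / 3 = -4213.33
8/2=4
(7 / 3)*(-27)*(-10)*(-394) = -248220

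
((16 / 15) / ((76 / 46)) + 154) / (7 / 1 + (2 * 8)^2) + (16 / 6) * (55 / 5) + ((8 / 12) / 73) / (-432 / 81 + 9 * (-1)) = 7039854896 / 235283745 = 29.92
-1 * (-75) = 75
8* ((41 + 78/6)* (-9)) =-3888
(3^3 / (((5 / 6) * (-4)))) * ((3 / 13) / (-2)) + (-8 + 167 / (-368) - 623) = -15082019 / 23920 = -630.52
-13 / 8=-1.62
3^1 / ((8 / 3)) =9 / 8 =1.12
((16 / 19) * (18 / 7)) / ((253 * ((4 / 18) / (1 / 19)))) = 1296 / 639331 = 0.00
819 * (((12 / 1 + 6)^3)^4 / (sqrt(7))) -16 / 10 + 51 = 358100512858409144.38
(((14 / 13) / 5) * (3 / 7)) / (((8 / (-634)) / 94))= -44697 / 65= -687.65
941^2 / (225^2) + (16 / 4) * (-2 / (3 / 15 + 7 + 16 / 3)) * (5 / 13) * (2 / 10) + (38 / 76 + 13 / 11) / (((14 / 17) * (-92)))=15268103206001 / 876485610000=17.42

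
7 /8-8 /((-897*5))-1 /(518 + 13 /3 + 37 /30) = 493050113 /563567160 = 0.87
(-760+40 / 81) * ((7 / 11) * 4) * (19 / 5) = -6545728 / 891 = -7346.50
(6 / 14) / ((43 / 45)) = 0.45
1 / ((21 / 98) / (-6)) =-28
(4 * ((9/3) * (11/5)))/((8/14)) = 231/5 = 46.20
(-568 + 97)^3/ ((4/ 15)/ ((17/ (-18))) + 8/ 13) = -115458257655/ 368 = -313745265.37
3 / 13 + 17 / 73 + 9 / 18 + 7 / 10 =7894 / 4745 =1.66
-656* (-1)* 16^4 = 42991616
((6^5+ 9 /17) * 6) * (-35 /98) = -1983015 /119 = -16663.99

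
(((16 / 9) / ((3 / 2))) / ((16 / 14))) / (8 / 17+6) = 238 / 1485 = 0.16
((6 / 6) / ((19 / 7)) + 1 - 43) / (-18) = 791 / 342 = 2.31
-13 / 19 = -0.68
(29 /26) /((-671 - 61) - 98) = -29 /21580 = -0.00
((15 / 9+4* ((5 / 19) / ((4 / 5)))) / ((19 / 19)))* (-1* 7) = -1190 / 57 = -20.88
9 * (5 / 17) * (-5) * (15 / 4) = -3375 / 68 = -49.63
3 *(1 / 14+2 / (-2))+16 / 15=-361 / 210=-1.72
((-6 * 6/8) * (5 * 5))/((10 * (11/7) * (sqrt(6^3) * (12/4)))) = -35 * sqrt(6)/528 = -0.16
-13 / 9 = -1.44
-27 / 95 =-0.28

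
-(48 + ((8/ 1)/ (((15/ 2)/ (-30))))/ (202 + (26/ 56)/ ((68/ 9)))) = -18405872/ 384725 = -47.84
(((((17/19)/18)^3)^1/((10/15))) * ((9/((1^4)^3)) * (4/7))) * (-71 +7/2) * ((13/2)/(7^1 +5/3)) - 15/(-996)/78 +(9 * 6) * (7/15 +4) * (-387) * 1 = -2321186391167699/24866892960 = -93344.45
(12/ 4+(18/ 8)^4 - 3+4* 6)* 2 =12705/ 128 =99.26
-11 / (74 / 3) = -33 / 74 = -0.45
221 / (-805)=-0.27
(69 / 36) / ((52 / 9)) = 0.33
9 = 9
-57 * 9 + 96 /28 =-3567 /7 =-509.57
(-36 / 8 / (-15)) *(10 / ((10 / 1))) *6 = 9 / 5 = 1.80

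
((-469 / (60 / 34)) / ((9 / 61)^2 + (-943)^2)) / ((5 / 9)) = -89002599 / 165444780500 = -0.00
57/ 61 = 0.93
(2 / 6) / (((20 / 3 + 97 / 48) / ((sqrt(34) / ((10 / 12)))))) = 32* sqrt(34) / 695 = 0.27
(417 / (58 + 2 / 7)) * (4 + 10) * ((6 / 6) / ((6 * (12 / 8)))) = 11.13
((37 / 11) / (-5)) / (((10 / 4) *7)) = -74 / 1925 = -0.04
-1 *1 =-1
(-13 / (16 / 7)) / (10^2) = -91 / 1600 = -0.06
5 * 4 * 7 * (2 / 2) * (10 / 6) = 700 / 3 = 233.33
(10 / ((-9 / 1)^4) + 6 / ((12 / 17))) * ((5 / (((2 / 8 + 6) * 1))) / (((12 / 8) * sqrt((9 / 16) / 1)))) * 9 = 1784912 / 32805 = 54.41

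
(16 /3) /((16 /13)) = 13 /3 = 4.33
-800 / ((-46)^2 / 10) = -2000 / 529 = -3.78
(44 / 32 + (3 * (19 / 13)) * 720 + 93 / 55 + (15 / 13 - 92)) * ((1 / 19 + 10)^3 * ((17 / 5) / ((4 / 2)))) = 2079515453427079 / 392334800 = 5300359.42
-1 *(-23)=23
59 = 59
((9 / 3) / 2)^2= 2.25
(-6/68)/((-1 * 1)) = 3/34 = 0.09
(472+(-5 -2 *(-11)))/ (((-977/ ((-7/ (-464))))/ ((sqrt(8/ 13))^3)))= -3423 *sqrt(26)/ 4788277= -0.00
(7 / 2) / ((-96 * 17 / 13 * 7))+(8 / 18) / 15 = 3767 / 146880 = 0.03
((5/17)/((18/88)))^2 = 48400/23409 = 2.07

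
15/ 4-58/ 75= 893/ 300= 2.98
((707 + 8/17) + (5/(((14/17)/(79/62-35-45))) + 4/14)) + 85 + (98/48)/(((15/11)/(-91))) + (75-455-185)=-513246331/1328040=-386.47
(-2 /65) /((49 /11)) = -22 /3185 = -0.01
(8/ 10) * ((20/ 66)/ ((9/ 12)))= 32/ 99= 0.32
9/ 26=0.35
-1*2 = -2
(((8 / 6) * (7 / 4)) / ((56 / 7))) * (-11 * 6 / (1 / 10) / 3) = -385 / 6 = -64.17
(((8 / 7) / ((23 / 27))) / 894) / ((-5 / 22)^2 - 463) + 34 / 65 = 60917912794 / 116461437365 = 0.52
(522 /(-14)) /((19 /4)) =-1044 /133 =-7.85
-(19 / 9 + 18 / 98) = -1012 / 441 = -2.29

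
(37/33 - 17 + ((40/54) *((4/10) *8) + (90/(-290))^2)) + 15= 396620/249777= 1.59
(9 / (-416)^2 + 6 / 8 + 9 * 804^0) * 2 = 19.50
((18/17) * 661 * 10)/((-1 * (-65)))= 23796/221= 107.67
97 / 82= 1.18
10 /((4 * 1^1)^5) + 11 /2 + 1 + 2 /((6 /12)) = 5381 /512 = 10.51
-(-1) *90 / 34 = 45 / 17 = 2.65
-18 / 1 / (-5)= 18 / 5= 3.60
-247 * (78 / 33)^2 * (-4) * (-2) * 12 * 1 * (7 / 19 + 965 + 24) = -15858895104 / 121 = -131065248.79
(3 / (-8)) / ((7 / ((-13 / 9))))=13 / 168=0.08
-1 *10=-10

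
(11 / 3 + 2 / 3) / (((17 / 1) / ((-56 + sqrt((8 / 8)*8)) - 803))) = -11167 / 51 + 26*sqrt(2) / 51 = -218.24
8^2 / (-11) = -64 / 11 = -5.82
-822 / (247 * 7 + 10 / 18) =-3699 / 7783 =-0.48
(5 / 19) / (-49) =-5 / 931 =-0.01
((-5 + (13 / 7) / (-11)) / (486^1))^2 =39601 / 350101521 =0.00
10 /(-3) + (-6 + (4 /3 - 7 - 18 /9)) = -17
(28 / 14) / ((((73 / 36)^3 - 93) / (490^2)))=-22404211200 / 3949991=-5671.97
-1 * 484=-484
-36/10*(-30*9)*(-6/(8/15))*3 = -32805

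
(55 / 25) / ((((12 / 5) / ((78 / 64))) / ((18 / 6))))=429 / 128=3.35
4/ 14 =2/ 7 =0.29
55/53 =1.04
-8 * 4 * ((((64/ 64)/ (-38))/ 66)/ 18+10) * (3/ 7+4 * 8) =-409906612/ 39501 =-10377.12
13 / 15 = 0.87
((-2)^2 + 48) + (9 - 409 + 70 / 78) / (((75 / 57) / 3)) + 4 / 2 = -55637 / 65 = -855.95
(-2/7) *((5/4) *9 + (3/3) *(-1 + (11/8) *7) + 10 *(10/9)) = -2231/252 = -8.85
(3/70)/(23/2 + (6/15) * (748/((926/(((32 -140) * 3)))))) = -1389/3020213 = -0.00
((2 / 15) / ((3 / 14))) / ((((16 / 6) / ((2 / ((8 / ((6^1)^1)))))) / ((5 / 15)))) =7 / 60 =0.12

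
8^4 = 4096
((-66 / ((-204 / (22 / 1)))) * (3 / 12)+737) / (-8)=-50237 / 544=-92.35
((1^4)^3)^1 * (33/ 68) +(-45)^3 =-6196467/ 68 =-91124.51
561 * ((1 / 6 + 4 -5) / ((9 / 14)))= -6545 / 9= -727.22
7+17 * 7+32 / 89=11246 / 89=126.36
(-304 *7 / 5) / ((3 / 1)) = -141.87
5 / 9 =0.56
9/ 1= 9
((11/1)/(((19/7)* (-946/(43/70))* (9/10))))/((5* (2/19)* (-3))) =1/540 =0.00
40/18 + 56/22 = 472/99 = 4.77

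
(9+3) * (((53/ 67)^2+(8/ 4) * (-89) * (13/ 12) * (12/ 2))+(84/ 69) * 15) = -1410081504/ 103247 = -13657.36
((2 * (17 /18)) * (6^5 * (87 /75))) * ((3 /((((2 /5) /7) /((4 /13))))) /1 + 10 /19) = 284197.93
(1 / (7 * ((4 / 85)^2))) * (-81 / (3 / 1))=-195075 / 112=-1741.74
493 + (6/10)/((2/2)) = 2468/5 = 493.60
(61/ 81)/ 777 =61/ 62937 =0.00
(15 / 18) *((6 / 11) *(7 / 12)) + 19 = 2543 / 132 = 19.27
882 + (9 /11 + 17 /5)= 48742 /55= 886.22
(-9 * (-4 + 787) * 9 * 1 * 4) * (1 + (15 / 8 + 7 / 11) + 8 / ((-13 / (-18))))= -1058466447 / 286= -3700931.63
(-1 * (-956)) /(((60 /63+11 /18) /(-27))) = -3252312 /197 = -16509.20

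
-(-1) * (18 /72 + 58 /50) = 141 /100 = 1.41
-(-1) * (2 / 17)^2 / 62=2 / 8959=0.00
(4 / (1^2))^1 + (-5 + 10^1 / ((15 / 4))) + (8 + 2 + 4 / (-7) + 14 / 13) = 3323 / 273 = 12.17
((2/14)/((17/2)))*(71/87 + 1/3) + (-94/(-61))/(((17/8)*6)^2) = 0.03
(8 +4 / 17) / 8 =35 / 34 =1.03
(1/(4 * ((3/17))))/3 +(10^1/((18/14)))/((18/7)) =1133/324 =3.50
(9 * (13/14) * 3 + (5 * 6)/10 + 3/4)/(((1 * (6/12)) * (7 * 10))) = 807/980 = 0.82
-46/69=-0.67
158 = 158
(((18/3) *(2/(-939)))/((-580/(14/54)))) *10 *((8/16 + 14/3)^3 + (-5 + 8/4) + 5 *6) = 0.01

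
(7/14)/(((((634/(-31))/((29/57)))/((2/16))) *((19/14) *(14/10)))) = -4495/5492976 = -0.00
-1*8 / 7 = -1.14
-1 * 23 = -23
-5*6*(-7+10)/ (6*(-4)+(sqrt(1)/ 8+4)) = 240/ 53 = 4.53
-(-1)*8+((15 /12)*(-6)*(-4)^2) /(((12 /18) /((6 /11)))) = -992 /11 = -90.18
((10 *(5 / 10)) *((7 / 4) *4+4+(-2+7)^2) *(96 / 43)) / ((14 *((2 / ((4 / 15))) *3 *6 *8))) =8 / 301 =0.03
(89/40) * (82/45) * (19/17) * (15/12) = 69331/12240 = 5.66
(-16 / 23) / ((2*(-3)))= 8 / 69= 0.12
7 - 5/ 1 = 2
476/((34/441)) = 6174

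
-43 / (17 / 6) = -258 / 17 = -15.18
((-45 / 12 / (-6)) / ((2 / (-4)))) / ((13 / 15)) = -75 / 52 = -1.44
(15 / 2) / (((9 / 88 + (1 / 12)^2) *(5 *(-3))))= -792 / 173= -4.58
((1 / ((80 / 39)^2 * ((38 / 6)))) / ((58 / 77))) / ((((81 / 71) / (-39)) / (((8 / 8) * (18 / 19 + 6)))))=-396362967 / 33500800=-11.83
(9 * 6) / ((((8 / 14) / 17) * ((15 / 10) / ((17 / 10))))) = 18207 / 10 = 1820.70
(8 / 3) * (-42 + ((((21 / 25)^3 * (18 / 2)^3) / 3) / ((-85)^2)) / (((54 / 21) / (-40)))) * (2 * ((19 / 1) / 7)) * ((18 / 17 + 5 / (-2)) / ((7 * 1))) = 48400983344 / 383828125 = 126.10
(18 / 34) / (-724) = -9 / 12308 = -0.00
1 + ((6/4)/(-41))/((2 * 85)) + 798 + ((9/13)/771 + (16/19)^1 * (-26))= 687658922243/884897260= 777.11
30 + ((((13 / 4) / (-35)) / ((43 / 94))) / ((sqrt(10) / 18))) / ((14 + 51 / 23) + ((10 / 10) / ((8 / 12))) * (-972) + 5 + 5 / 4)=84318 * sqrt(10) / 331273075 + 30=30.00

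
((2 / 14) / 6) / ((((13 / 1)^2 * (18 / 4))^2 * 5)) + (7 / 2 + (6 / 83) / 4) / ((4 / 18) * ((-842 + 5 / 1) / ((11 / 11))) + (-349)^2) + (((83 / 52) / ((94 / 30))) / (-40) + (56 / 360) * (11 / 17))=0.09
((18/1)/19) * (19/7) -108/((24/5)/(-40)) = 6318/7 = 902.57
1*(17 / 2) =17 / 2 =8.50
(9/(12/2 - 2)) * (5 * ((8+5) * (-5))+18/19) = -55413/76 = -729.12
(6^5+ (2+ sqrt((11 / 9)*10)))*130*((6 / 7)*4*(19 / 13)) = 1520*sqrt(110) / 7+ 35467680 / 7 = 5069088.84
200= 200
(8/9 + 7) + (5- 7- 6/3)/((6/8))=23/9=2.56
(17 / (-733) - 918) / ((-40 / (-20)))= -672911 / 1466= -459.01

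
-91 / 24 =-3.79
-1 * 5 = -5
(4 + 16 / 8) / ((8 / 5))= 3.75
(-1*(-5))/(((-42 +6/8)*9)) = -4/297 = -0.01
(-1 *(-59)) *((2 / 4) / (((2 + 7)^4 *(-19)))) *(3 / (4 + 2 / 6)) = -59 / 360126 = -0.00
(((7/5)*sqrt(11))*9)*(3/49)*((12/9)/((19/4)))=144*sqrt(11)/665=0.72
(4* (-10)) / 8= -5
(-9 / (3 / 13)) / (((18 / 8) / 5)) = -260 / 3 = -86.67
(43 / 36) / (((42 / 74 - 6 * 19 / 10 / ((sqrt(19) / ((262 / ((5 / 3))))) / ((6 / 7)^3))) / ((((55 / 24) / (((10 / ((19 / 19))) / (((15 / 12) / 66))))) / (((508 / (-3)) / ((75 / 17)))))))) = 102363821328125 / 89506363990801735931904 + 24797539790625 * sqrt(19) / 207190657386115129472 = 0.00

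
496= 496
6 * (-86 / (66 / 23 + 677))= -11868 / 15637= -0.76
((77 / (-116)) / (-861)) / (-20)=-0.00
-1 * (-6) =6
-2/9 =-0.22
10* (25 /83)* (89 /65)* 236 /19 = 1050200 /20501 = 51.23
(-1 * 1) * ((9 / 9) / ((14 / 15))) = -15 / 14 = -1.07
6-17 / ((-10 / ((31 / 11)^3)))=586307 / 13310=44.05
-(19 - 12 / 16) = -73 / 4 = -18.25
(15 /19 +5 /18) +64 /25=31013 /8550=3.63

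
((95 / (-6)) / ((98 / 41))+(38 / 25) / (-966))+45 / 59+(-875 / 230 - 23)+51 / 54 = -1898416589 / 59843700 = -31.72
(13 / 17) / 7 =13 / 119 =0.11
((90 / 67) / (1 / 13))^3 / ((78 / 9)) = 184801500 / 300763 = 614.44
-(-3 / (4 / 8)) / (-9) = -2 / 3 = -0.67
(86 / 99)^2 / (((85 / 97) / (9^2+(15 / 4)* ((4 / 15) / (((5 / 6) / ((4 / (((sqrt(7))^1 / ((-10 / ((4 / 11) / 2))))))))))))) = 717412 / 10285 - 5739296* sqrt(7) / 176715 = -16.17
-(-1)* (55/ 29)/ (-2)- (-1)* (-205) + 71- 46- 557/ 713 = -181.73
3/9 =1/3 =0.33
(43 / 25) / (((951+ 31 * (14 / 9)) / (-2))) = -774 / 224825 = -0.00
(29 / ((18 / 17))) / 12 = 2.28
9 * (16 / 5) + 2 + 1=159 / 5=31.80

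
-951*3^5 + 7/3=-693272/3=-231090.67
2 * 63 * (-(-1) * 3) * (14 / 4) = 1323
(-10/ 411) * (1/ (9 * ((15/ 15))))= -10/ 3699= -0.00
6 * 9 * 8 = 432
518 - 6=512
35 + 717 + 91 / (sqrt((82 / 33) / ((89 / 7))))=13* sqrt(1685838) / 82 + 752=957.84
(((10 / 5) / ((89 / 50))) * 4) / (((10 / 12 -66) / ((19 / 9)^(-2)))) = -194400 / 12562439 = -0.02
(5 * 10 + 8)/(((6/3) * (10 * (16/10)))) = 29/16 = 1.81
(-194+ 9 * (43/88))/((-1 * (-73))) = -2.60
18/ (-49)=-18/ 49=-0.37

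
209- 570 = -361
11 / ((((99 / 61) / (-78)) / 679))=-1076894 / 3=-358964.67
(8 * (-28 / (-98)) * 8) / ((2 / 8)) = 512 / 7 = 73.14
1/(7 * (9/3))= 1/21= 0.05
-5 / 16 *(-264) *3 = 495 / 2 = 247.50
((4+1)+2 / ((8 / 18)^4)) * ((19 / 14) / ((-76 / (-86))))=309643 / 3584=86.40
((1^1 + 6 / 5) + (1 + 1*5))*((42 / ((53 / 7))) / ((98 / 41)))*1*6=30258 / 265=114.18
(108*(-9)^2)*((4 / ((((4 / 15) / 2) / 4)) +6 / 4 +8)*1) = 1132866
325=325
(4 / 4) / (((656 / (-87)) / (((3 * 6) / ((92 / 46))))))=-783 / 656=-1.19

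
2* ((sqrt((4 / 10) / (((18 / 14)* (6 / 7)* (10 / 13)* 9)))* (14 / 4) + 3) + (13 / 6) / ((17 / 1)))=49* sqrt(78) / 270 + 319 / 51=7.86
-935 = -935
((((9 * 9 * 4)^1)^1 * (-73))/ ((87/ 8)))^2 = 3978077184/ 841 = 4730175.01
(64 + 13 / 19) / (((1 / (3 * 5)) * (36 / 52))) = 79885 / 57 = 1401.49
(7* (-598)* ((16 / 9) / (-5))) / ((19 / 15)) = 66976 / 57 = 1175.02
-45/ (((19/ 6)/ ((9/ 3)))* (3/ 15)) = -213.16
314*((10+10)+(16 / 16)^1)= 6594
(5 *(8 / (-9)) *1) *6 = -80 / 3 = -26.67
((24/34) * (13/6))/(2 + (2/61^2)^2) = 179995933/235379331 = 0.76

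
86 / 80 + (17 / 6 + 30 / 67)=35023 / 8040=4.36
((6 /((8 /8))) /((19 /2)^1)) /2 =6 /19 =0.32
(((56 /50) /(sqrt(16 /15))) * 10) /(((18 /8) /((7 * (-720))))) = -6272 * sqrt(15) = -24291.35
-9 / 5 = -1.80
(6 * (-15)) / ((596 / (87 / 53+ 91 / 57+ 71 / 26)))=-0.90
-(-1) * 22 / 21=22 / 21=1.05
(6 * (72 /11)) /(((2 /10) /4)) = 8640 /11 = 785.45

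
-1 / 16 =-0.06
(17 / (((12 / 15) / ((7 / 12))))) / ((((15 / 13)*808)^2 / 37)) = 744107 / 1410186240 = 0.00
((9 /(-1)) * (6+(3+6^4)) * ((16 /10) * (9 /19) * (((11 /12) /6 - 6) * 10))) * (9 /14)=44501805 /133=334600.04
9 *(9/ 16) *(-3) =-243/ 16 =-15.19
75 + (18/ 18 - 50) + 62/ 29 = 816/ 29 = 28.14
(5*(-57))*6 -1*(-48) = -1662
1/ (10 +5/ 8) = 8/ 85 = 0.09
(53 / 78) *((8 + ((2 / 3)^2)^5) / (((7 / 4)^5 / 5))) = 64233082880 / 38705025177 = 1.66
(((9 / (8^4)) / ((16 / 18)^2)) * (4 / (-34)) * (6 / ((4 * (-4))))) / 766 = 2187 / 13654556672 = 0.00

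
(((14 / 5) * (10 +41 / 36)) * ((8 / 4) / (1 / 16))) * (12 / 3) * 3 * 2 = 359296 / 15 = 23953.07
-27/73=-0.37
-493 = -493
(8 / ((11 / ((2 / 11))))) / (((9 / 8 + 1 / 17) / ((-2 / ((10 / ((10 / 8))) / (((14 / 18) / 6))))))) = -272 / 75141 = -0.00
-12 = -12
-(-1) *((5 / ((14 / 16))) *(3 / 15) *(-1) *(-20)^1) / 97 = 160 / 679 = 0.24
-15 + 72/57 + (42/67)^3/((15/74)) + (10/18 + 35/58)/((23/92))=-58806082429/7457418585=-7.89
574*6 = 3444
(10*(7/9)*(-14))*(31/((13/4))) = -121520/117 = -1038.63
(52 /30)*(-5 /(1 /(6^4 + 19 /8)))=-135031 /12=-11252.58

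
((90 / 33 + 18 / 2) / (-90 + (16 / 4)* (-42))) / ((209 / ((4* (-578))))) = 1156 / 2299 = 0.50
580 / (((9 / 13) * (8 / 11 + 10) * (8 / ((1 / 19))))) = 20735 / 40356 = 0.51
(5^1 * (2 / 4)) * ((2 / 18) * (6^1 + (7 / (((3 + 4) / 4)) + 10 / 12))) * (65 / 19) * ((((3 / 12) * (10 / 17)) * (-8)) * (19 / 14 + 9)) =-15315625 / 122094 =-125.44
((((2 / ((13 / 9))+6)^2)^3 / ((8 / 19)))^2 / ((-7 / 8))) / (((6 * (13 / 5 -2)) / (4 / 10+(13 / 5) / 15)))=-22016420284791617564442624 / 815432979286835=-26999668696.31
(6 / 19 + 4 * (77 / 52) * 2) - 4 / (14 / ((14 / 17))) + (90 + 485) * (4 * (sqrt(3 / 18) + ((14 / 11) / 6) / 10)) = 8413030 / 138567 + 1150 * sqrt(6) / 3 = 999.69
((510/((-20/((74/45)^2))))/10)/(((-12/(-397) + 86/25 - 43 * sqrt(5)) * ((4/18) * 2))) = 159111380201/27284947552830 + 788627365255 * sqrt(5)/10913979021132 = 0.17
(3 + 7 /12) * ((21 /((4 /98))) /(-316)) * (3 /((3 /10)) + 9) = -280231 /2528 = -110.85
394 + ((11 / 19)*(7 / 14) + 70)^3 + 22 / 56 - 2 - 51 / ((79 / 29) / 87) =10500206453805 / 30344216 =346036.51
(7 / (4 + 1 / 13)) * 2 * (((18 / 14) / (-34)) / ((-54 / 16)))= 104 / 2703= 0.04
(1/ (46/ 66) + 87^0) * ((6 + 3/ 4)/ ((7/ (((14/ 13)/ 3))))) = 252/ 299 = 0.84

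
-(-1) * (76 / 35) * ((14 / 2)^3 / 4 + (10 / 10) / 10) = 32623 / 175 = 186.42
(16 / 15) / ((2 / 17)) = 136 / 15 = 9.07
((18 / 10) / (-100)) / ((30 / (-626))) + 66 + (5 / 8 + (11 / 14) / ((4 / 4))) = 2372521 / 35000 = 67.79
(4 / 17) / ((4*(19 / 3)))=3 / 323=0.01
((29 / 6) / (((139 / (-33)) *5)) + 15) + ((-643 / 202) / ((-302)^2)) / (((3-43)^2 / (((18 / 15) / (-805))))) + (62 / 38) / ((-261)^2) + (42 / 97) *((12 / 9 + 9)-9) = 15.35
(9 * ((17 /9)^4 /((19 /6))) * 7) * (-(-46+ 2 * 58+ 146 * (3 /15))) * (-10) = 1159939648 /4617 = 251232.33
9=9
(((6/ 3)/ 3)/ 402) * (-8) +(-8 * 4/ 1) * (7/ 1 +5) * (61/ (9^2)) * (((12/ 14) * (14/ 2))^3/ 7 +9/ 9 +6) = -138631208/ 12663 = -10947.74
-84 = -84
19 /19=1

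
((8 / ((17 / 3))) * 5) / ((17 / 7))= 840 / 289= 2.91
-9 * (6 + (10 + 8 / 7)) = -154.29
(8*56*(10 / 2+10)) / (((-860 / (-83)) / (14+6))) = 557760 / 43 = 12971.16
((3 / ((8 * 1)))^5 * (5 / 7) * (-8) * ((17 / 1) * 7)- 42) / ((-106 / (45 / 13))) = 8670915 / 5644288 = 1.54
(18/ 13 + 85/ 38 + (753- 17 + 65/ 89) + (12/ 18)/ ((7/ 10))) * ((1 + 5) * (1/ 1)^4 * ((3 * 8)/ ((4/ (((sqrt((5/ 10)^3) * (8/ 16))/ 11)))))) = 2053307301 * sqrt(2)/ 6770764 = 428.88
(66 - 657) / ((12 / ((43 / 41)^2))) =-364253 / 6724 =-54.17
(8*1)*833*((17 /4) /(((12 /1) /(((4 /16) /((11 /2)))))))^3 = 4092529 /147197952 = 0.03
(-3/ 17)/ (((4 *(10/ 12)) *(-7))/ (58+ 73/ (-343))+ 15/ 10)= -356778/ 2216273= -0.16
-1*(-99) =99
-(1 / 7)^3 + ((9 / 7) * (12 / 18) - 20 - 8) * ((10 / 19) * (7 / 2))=-17151 / 343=-50.00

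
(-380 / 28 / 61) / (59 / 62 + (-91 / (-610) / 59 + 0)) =-868775 / 3725841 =-0.23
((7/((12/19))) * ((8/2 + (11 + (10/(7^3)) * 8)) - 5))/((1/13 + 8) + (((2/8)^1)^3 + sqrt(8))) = 31132314720/1949979353 - 7694069760 * sqrt(2)/1949979353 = 10.39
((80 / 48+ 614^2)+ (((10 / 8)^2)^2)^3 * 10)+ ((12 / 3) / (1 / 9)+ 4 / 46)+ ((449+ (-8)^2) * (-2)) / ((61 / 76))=13272180558025925 / 35307651072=375900.98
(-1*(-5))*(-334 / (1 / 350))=-584500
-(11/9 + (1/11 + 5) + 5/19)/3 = -12370/5643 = -2.19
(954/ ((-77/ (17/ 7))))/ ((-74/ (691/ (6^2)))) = 622591/ 79772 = 7.80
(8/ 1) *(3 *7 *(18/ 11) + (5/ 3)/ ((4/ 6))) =294.91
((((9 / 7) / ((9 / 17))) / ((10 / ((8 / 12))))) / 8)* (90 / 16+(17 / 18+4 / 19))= 4505 / 32832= 0.14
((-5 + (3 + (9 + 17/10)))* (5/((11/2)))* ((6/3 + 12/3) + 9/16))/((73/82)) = 374535/6424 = 58.30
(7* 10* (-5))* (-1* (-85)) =-29750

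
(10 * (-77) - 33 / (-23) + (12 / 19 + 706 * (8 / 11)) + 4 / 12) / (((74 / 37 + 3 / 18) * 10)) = -3665036 / 312455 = -11.73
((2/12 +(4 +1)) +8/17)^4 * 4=109312890625/27060804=4039.53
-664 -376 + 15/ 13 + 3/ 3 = -13492/ 13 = -1037.85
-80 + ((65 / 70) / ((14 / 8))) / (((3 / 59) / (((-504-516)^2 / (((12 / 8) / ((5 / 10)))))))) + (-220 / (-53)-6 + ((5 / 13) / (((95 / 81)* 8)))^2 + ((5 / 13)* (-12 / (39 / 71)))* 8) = 36695689707446725 / 10140183872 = 3618838.69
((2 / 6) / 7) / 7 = 0.01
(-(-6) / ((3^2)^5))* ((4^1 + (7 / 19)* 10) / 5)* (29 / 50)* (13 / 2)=0.00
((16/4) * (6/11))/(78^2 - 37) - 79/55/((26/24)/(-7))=3648132/393055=9.28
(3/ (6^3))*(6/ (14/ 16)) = 2/ 21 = 0.10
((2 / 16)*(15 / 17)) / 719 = 15 / 97784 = 0.00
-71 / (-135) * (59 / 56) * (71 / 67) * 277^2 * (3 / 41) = 22820662451 / 6922440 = 3296.62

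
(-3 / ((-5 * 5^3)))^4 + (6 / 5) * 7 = 1281738281331 / 152587890625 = 8.40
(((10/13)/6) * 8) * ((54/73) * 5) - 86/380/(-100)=68440807/18031000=3.80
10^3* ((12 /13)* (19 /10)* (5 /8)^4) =890625 /3328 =267.62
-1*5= -5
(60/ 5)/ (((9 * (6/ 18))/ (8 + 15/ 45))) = 100/ 3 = 33.33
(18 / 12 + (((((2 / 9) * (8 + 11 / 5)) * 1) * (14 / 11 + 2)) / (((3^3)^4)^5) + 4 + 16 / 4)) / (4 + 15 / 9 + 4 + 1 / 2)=14766253465866977557479227565287 / 15802481779261151421161980376595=0.93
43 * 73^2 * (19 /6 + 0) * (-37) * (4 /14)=-161090341 /21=-7670968.62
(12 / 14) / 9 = 2 / 21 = 0.10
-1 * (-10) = 10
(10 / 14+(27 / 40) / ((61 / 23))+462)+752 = 20751667 / 17080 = 1214.97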